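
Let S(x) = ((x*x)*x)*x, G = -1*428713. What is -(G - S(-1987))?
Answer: 15588038881274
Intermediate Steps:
G = -428713
S(x) = x⁴ (S(x) = (x²*x)*x = x³*x = x⁴)
-(G - S(-1987)) = -(-428713 - 1*(-1987)⁴) = -(-428713 - 1*15588038452561) = -(-428713 - 15588038452561) = -1*(-15588038881274) = 15588038881274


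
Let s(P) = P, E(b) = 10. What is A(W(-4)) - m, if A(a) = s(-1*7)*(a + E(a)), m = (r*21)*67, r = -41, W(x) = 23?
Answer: 57456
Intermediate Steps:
m = -57687 (m = -41*21*67 = -861*67 = -57687)
A(a) = -70 - 7*a (A(a) = (-1*7)*(a + 10) = -7*(10 + a) = -70 - 7*a)
A(W(-4)) - m = (-70 - 7*23) - 1*(-57687) = (-70 - 161) + 57687 = -231 + 57687 = 57456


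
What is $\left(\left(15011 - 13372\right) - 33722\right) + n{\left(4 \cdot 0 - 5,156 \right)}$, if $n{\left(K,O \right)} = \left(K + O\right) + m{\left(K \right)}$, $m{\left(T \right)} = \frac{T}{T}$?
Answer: $-31931$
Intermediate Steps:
$m{\left(T \right)} = 1$
$n{\left(K,O \right)} = 1 + K + O$ ($n{\left(K,O \right)} = \left(K + O\right) + 1 = 1 + K + O$)
$\left(\left(15011 - 13372\right) - 33722\right) + n{\left(4 \cdot 0 - 5,156 \right)} = \left(\left(15011 - 13372\right) - 33722\right) + \left(1 + \left(4 \cdot 0 - 5\right) + 156\right) = \left(\left(15011 - 13372\right) - 33722\right) + \left(1 + \left(0 + \left(-5 + 0\right)\right) + 156\right) = \left(1639 - 33722\right) + \left(1 + \left(0 - 5\right) + 156\right) = -32083 + \left(1 - 5 + 156\right) = -32083 + 152 = -31931$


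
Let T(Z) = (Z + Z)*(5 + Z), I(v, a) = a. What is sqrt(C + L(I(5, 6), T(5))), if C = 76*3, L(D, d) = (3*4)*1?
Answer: 4*sqrt(15) ≈ 15.492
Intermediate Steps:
T(Z) = 2*Z*(5 + Z) (T(Z) = (2*Z)*(5 + Z) = 2*Z*(5 + Z))
L(D, d) = 12 (L(D, d) = 12*1 = 12)
C = 228
sqrt(C + L(I(5, 6), T(5))) = sqrt(228 + 12) = sqrt(240) = 4*sqrt(15)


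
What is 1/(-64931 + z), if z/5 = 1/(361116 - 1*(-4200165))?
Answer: -4561281/296168536606 ≈ -1.5401e-5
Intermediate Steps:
z = 5/4561281 (z = 5/(361116 - 1*(-4200165)) = 5/(361116 + 4200165) = 5/4561281 ≈ 1.0962e-6)
1/(-64931 + z) = 1/(-64931 + 5/4561281) = 1/(-296168536606/4561281) = -4561281/296168536606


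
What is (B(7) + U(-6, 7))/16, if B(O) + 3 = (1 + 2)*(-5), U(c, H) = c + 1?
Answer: -23/16 ≈ -1.4375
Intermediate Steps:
U(c, H) = 1 + c
B(O) = -18 (B(O) = -3 + (1 + 2)*(-5) = -3 + 3*(-5) = -3 - 15 = -18)
(B(7) + U(-6, 7))/16 = (-18 + (1 - 6))/16 = (-18 - 5)*(1/16) = -23*1/16 = -23/16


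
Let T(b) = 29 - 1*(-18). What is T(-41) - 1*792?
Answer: -745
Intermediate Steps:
T(b) = 47 (T(b) = 29 + 18 = 47)
T(-41) - 1*792 = 47 - 1*792 = 47 - 792 = -745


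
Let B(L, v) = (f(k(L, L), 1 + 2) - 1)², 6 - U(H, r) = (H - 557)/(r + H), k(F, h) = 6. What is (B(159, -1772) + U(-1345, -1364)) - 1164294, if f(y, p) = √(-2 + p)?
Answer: -1051352698/903 ≈ -1.1643e+6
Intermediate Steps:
U(H, r) = 6 - (-557 + H)/(H + r) (U(H, r) = 6 - (H - 557)/(r + H) = 6 - (-557 + H)/(H + r))
B(L, v) = 0 (B(L, v) = (√(-2 + (1 + 2)) - 1)² = (√(-2 + 3) - 1)² = (√1 - 1)² = (1 - 1)² = 0² = 0)
(B(159, -1772) + U(-1345, -1364)) - 1164294 = (0 + (557 + 5*(-1345) + 6*(-1364))/(-1345 - 1364)) - 1164294 = (0 + (557 - 6725 - 8184)/(-2709)) - 1164294 = (0 - 1/2709*(-14352)) - 1164294 = (0 + 4784/903) - 1164294 = 4784/903 - 1164294 = -1051352698/903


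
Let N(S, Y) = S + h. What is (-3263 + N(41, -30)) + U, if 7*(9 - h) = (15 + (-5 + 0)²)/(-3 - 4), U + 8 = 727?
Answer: -122166/49 ≈ -2493.2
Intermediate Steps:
U = 719 (U = -8 + 727 = 719)
h = 481/49 (h = 9 - (15 + (-5 + 0)²)/(7*(-3 - 4)) = 9 - (15 + (-5)²)/(7*(-7)) = 9 - (15 + 25)*(-1)/(7*7) = 9 - 40*(-1)/(7*7) = 9 - ⅐*(-40/7) = 9 + 40/49 = 481/49 ≈ 9.8163)
N(S, Y) = 481/49 + S (N(S, Y) = S + 481/49 = 481/49 + S)
(-3263 + N(41, -30)) + U = (-3263 + (481/49 + 41)) + 719 = (-3263 + 2490/49) + 719 = -157397/49 + 719 = -122166/49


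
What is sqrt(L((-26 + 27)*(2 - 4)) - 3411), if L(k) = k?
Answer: I*sqrt(3413) ≈ 58.421*I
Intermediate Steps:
sqrt(L((-26 + 27)*(2 - 4)) - 3411) = sqrt((-26 + 27)*(2 - 4) - 3411) = sqrt(1*(-2) - 3411) = sqrt(-2 - 3411) = sqrt(-3413) = I*sqrt(3413)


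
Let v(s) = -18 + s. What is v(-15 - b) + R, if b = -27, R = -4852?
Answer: -4858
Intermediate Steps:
v(-15 - b) + R = (-18 + (-15 - 1*(-27))) - 4852 = (-18 + (-15 + 27)) - 4852 = (-18 + 12) - 4852 = -6 - 4852 = -4858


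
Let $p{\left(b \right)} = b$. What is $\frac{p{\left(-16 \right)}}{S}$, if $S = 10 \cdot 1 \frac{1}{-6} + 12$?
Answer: $- \frac{48}{31} \approx -1.5484$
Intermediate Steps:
$S = \frac{31}{3}$ ($S = 10 \cdot 1 \left(- \frac{1}{6}\right) + 12 = 10 \left(- \frac{1}{6}\right) + 12 = - \frac{5}{3} + 12 = \frac{31}{3} \approx 10.333$)
$\frac{p{\left(-16 \right)}}{S} = - \frac{16}{\frac{31}{3}} = \left(-16\right) \frac{3}{31} = - \frac{48}{31}$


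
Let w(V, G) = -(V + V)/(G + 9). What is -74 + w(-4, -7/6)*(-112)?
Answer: -8854/47 ≈ -188.38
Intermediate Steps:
w(V, G) = -2*V/(9 + G)
-74 + w(-4, -7/6)*(-112) = -74 - 2*(-4)/(9 - 7/6)*(-112) = -74 - 2*(-4)/47/6*(-112) = -74 - 2*(-4)*6/47*(-112) = -74 + (48/47)*(-112) = -74 - 5376/47 = -8854/47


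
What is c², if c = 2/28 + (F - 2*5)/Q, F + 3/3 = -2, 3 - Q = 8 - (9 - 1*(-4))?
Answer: 7569/3136 ≈ 2.4136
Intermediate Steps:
Q = 8 (Q = 3 - (8 - (9 - 1*(-4))) = 3 - (8 - (9 + 4)) = 3 - (8 - 1*13) = 3 - (8 - 13) = 3 - 1*(-5) = 3 + 5 = 8)
F = -3 (F = -1 - 2 = -3)
c = -87/56 (c = 2/28 + (-3 - 2*5)/8 = 2*(1/28) + (-3 - 10)*(⅛) = 1/14 - 13*⅛ = 1/14 - 13/8 = -87/56 ≈ -1.5536)
c² = (-87/56)² = 7569/3136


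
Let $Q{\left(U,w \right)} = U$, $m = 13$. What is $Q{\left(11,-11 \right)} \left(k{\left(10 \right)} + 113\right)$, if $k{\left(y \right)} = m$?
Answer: $1386$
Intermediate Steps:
$k{\left(y \right)} = 13$
$Q{\left(11,-11 \right)} \left(k{\left(10 \right)} + 113\right) = 11 \left(13 + 113\right) = 11 \cdot 126 = 1386$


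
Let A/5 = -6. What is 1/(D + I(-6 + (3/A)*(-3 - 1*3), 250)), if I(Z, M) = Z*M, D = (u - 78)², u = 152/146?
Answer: 5329/24367774 ≈ 0.00021869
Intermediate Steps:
A = -30 (A = 5*(-6) = -30)
u = 76/73 (u = 152*(1/146) = 76/73 ≈ 1.0411)
D = 31561924/5329 (D = (76/73 - 78)² = (-5618/73)² = 31561924/5329 ≈ 5922.7)
I(Z, M) = M*Z
1/(D + I(-6 + (3/A)*(-3 - 1*3), 250)) = 1/(31561924/5329 + 250*(-6 + (3/(-30))*(-3 - 1*3))) = 1/(31561924/5329 + 250*(-6 + (3*(-1/30))*(-3 - 3))) = 1/(31561924/5329 + 250*(-6 - ⅒*(-6))) = 1/(31561924/5329 + 250*(-6 + ⅗)) = 1/(31561924/5329 + 250*(-27/5)) = 1/(31561924/5329 - 1350) = 1/(24367774/5329) = 5329/24367774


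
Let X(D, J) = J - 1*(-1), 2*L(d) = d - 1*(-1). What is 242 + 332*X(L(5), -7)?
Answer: -1750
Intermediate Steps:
L(d) = 1/2 + d/2 (L(d) = (d - 1*(-1))/2 = (d + 1)/2 = (1 + d)/2 = 1/2 + d/2)
X(D, J) = 1 + J (X(D, J) = J + 1 = 1 + J)
242 + 332*X(L(5), -7) = 242 + 332*(1 - 7) = 242 + 332*(-6) = 242 - 1992 = -1750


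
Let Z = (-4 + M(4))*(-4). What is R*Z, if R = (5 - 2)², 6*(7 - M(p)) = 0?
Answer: -108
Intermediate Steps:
M(p) = 7 (M(p) = 7 - ⅙*0 = 7 + 0 = 7)
Z = -12 (Z = (-4 + 7)*(-4) = 3*(-4) = -12)
R = 9 (R = 3² = 9)
R*Z = 9*(-12) = -108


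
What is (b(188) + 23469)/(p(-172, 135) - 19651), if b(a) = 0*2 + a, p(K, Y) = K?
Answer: -23657/19823 ≈ -1.1934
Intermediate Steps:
b(a) = a (b(a) = 0 + a = a)
(b(188) + 23469)/(p(-172, 135) - 19651) = (188 + 23469)/(-172 - 19651) = 23657/(-19823) = 23657*(-1/19823) = -23657/19823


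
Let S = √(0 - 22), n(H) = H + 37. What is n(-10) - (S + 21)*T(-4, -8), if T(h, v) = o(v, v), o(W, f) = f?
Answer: 195 + 8*I*√22 ≈ 195.0 + 37.523*I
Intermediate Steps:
n(H) = 37 + H
T(h, v) = v
S = I*√22 (S = √(-22) = I*√22 ≈ 4.6904*I)
n(-10) - (S + 21)*T(-4, -8) = (37 - 10) - (I*√22 + 21)*(-8) = 27 - (21 + I*√22)*(-8) = 27 - (-168 - 8*I*√22) = 27 + (168 + 8*I*√22) = 195 + 8*I*√22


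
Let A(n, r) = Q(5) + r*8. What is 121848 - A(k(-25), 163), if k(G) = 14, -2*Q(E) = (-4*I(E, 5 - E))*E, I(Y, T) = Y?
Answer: 120494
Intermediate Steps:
Q(E) = 2*E² (Q(E) = -(-4*E)*E/2 = -(-2)*E² = 2*E²)
A(n, r) = 50 + 8*r (A(n, r) = 2*5² + r*8 = 2*25 + 8*r = 50 + 8*r)
121848 - A(k(-25), 163) = 121848 - (50 + 8*163) = 121848 - (50 + 1304) = 121848 - 1*1354 = 121848 - 1354 = 120494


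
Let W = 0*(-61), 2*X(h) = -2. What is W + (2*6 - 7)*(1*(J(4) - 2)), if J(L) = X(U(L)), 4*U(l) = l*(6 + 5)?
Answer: -15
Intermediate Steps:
U(l) = 11*l/4 (U(l) = (l*(6 + 5))/4 = (l*11)/4 = (11*l)/4 = 11*l/4)
X(h) = -1 (X(h) = (1/2)*(-2) = -1)
J(L) = -1
W = 0
W + (2*6 - 7)*(1*(J(4) - 2)) = 0 + (2*6 - 7)*(1*(-1 - 2)) = 0 + (12 - 7)*(1*(-3)) = 0 + 5*(-3) = 0 - 15 = -15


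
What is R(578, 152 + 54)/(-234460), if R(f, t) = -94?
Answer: 47/117230 ≈ 0.00040092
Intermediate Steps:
R(578, 152 + 54)/(-234460) = -94/(-234460) = -94*(-1/234460) = 47/117230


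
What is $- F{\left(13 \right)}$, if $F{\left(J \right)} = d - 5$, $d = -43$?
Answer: $48$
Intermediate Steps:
$F{\left(J \right)} = -48$ ($F{\left(J \right)} = -43 - 5 = -48$)
$- F{\left(13 \right)} = \left(-1\right) \left(-48\right) = 48$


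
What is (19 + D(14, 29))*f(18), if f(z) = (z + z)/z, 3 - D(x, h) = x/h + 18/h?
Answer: 1212/29 ≈ 41.793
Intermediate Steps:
D(x, h) = 3 - 18/h - x/h (D(x, h) = 3 - (x/h + 18/h) = 3 - (18/h + x/h) = 3 + (-18/h - x/h) = 3 - 18/h - x/h)
f(z) = 2 (f(z) = (2*z)/z = 2)
(19 + D(14, 29))*f(18) = (19 + (-18 - 1*14 + 3*29)/29)*2 = (19 + (-18 - 14 + 87)/29)*2 = (19 + (1/29)*55)*2 = (19 + 55/29)*2 = (606/29)*2 = 1212/29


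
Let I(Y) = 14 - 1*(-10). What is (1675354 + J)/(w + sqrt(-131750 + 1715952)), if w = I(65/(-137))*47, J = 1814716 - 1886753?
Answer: -904270788/155909 + 1603317*sqrt(1584202)/311818 ≈ 671.79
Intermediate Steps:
I(Y) = 24 (I(Y) = 14 + 10 = 24)
J = -72037
w = 1128 (w = 24*47 = 1128)
(1675354 + J)/(w + sqrt(-131750 + 1715952)) = (1675354 - 72037)/(1128 + sqrt(-131750 + 1715952)) = 1603317/(1128 + sqrt(1584202))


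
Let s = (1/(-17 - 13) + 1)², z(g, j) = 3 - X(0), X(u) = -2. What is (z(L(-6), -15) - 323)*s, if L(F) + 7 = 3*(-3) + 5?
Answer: -44573/150 ≈ -297.15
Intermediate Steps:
L(F) = -11 (L(F) = -7 + (3*(-3) + 5) = -7 + (-9 + 5) = -7 - 4 = -11)
z(g, j) = 5 (z(g, j) = 3 - 1*(-2) = 3 + 2 = 5)
s = 841/900 (s = (1/(-30) + 1)² = (-1/30 + 1)² = (29/30)² = 841/900 ≈ 0.93444)
(z(L(-6), -15) - 323)*s = (5 - 323)*(841/900) = -318*841/900 = -44573/150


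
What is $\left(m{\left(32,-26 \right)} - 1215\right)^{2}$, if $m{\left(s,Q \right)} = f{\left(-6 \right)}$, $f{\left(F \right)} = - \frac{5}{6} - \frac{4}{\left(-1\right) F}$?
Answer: $\frac{5919489}{4} \approx 1.4799 \cdot 10^{6}$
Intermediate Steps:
$f{\left(F \right)} = - \frac{5}{6} + \frac{4}{F}$ ($f{\left(F \right)} = \left(-5\right) \frac{1}{6} - 4 \left(- \frac{1}{F}\right) = - \frac{5}{6} + \frac{4}{F}$)
$m{\left(s,Q \right)} = - \frac{3}{2}$ ($m{\left(s,Q \right)} = - \frac{5}{6} + \frac{4}{-6} = - \frac{5}{6} + 4 \left(- \frac{1}{6}\right) = - \frac{5}{6} - \frac{2}{3} = - \frac{3}{2}$)
$\left(m{\left(32,-26 \right)} - 1215\right)^{2} = \left(- \frac{3}{2} - 1215\right)^{2} = \left(- \frac{2433}{2}\right)^{2} = \frac{5919489}{4}$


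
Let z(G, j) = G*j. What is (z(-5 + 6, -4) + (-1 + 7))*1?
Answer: 2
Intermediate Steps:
(z(-5 + 6, -4) + (-1 + 7))*1 = ((-5 + 6)*(-4) + (-1 + 7))*1 = (1*(-4) + 6)*1 = (-4 + 6)*1 = 2*1 = 2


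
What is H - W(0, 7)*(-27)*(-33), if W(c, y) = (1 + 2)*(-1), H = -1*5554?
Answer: -2881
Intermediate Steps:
H = -5554
W(c, y) = -3 (W(c, y) = 3*(-1) = -3)
H - W(0, 7)*(-27)*(-33) = -5554 - (-3*(-27))*(-33) = -5554 - 81*(-33) = -5554 - 1*(-2673) = -5554 + 2673 = -2881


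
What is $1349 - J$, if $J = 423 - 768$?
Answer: $1694$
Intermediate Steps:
$J = -345$ ($J = 423 - 768 = -345$)
$1349 - J = 1349 - -345 = 1349 + 345 = 1694$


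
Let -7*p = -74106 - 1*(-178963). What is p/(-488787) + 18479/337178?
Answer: 5798914021/67862209506 ≈ 0.085451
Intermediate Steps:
p = -104857/7 (p = -(-74106 - 1*(-178963))/7 = -(-74106 + 178963)/7 = -1/7*104857 = -104857/7 ≈ -14980.)
p/(-488787) + 18479/337178 = -104857/7/(-488787) + 18479/337178 = -104857/7*(-1/488787) + 18479*(1/337178) = 104857/3421509 + 1087/19834 = 5798914021/67862209506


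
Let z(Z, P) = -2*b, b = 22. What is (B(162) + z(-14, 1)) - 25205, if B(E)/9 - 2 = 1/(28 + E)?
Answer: -4793881/190 ≈ -25231.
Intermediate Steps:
z(Z, P) = -44 (z(Z, P) = -2*22 = -44)
B(E) = 18 + 9/(28 + E)
(B(162) + z(-14, 1)) - 25205 = (9*(57 + 2*162)/(28 + 162) - 44) - 25205 = (9*(57 + 324)/190 - 44) - 25205 = (9*(1/190)*381 - 44) - 25205 = (3429/190 - 44) - 25205 = -4931/190 - 25205 = -4793881/190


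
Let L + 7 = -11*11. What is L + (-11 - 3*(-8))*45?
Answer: 457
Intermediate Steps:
L = -128 (L = -7 - 11*11 = -7 - 121 = -128)
L + (-11 - 3*(-8))*45 = -128 + (-11 - 3*(-8))*45 = -128 + (-11 + 24)*45 = -128 + 13*45 = -128 + 585 = 457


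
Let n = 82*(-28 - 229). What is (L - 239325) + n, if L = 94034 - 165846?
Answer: -332211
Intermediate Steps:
L = -71812
n = -21074 (n = 82*(-257) = -21074)
(L - 239325) + n = (-71812 - 239325) - 21074 = -311137 - 21074 = -332211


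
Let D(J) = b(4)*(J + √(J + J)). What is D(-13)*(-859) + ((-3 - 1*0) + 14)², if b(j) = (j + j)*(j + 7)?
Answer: 982817 - 75592*I*√26 ≈ 9.8282e+5 - 3.8545e+5*I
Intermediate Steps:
b(j) = 2*j*(7 + j) (b(j) = (2*j)*(7 + j) = 2*j*(7 + j))
D(J) = 88*J + 88*√2*√J (D(J) = (2*4*(7 + 4))*(J + √(J + J)) = (2*4*11)*(J + √(2*J)) = 88*(J + √2*√J) = 88*J + 88*√2*√J)
D(-13)*(-859) + ((-3 - 1*0) + 14)² = (88*(-13) + 88*√2*√(-13))*(-859) + ((-3 - 1*0) + 14)² = (-1144 + 88*√2*(I*√13))*(-859) + ((-3 + 0) + 14)² = (-1144 + 88*I*√26)*(-859) + (-3 + 14)² = (982696 - 75592*I*√26) + 11² = (982696 - 75592*I*√26) + 121 = 982817 - 75592*I*√26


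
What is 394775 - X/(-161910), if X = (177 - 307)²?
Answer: 6391803715/16191 ≈ 3.9478e+5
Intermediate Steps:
X = 16900 (X = (-130)² = 16900)
394775 - X/(-161910) = 394775 - 16900/(-161910) = 394775 - 16900*(-1)/161910 = 394775 - 1*(-1690/16191) = 394775 + 1690/16191 = 6391803715/16191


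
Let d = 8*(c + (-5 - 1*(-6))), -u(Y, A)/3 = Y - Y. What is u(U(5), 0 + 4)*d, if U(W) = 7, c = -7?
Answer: 0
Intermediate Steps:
u(Y, A) = 0 (u(Y, A) = -3*(Y - Y) = -3*0 = 0)
d = -48 (d = 8*(-7 + (-5 - 1*(-6))) = 8*(-7 + (-5 + 6)) = 8*(-7 + 1) = 8*(-6) = -48)
u(U(5), 0 + 4)*d = 0*(-48) = 0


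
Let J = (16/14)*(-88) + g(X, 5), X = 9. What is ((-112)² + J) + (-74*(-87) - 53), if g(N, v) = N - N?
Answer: 131799/7 ≈ 18828.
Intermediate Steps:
g(N, v) = 0
J = -704/7 (J = (16/14)*(-88) + 0 = (16*(1/14))*(-88) + 0 = (8/7)*(-88) + 0 = -704/7 + 0 = -704/7 ≈ -100.57)
((-112)² + J) + (-74*(-87) - 53) = ((-112)² - 704/7) + (-74*(-87) - 53) = (12544 - 704/7) + (6438 - 53) = 87104/7 + 6385 = 131799/7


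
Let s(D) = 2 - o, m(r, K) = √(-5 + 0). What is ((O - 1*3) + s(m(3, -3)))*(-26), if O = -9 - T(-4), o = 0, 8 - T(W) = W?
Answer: 572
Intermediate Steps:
T(W) = 8 - W
m(r, K) = I*√5 (m(r, K) = √(-5) = I*√5)
O = -21 (O = -9 - (8 - 1*(-4)) = -9 - (8 + 4) = -9 - 1*12 = -9 - 12 = -21)
s(D) = 2 (s(D) = 2 - 1*0 = 2 + 0 = 2)
((O - 1*3) + s(m(3, -3)))*(-26) = ((-21 - 1*3) + 2)*(-26) = ((-21 - 3) + 2)*(-26) = (-24 + 2)*(-26) = -22*(-26) = 572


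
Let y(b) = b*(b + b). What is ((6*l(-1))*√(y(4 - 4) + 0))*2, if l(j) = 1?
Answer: 0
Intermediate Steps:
y(b) = 2*b² (y(b) = b*(2*b) = 2*b²)
((6*l(-1))*√(y(4 - 4) + 0))*2 = ((6*1)*√(2*(4 - 4)² + 0))*2 = (6*√(2*0² + 0))*2 = (6*√(2*0 + 0))*2 = (6*√(0 + 0))*2 = (6*√0)*2 = (6*0)*2 = 0*2 = 0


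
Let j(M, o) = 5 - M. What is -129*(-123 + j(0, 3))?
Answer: 15222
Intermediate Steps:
-129*(-123 + j(0, 3)) = -129*(-123 + (5 - 1*0)) = -129*(-123 + (5 + 0)) = -129*(-123 + 5) = -129*(-118) = 15222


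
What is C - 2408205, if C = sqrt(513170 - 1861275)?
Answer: -2408205 + I*sqrt(1348105) ≈ -2.4082e+6 + 1161.1*I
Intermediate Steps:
C = I*sqrt(1348105) (C = sqrt(-1348105) = I*sqrt(1348105) ≈ 1161.1*I)
C - 2408205 = I*sqrt(1348105) - 2408205 = -2408205 + I*sqrt(1348105)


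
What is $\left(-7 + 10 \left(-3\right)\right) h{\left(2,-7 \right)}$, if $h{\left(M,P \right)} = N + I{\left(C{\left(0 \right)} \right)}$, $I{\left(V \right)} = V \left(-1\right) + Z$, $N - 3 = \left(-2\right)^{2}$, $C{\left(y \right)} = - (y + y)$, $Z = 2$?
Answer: $-333$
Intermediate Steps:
$C{\left(y \right)} = - 2 y$
$N = 7$ ($N = 3 + \left(-2\right)^{2} = 3 + 4 = 7$)
$I{\left(V \right)} = 2 - V$ ($I{\left(V \right)} = V \left(-1\right) + 2 = - V + 2 = 2 - V$)
$h{\left(M,P \right)} = 9$ ($h{\left(M,P \right)} = 7 + \left(2 - \left(-2\right) 0\right) = 7 + \left(2 - 0\right) = 7 + \left(2 + 0\right) = 7 + 2 = 9$)
$\left(-7 + 10 \left(-3\right)\right) h{\left(2,-7 \right)} = \left(-7 + 10 \left(-3\right)\right) 9 = \left(-7 - 30\right) 9 = \left(-37\right) 9 = -333$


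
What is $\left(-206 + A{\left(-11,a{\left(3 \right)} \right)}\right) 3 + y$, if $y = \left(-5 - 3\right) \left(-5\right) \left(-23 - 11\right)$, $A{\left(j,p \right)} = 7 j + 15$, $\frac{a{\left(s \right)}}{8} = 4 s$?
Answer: $-2164$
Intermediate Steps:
$a{\left(s \right)} = 32 s$ ($a{\left(s \right)} = 8 \cdot 4 s = 32 s$)
$A{\left(j,p \right)} = 15 + 7 j$
$y = -1360$ ($y = \left(-8\right) \left(-5\right) \left(-34\right) = 40 \left(-34\right) = -1360$)
$\left(-206 + A{\left(-11,a{\left(3 \right)} \right)}\right) 3 + y = \left(-206 + \left(15 + 7 \left(-11\right)\right)\right) 3 - 1360 = \left(-206 + \left(15 - 77\right)\right) 3 - 1360 = \left(-206 - 62\right) 3 - 1360 = \left(-268\right) 3 - 1360 = -804 - 1360 = -2164$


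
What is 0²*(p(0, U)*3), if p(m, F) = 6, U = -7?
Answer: 0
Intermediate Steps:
0²*(p(0, U)*3) = 0²*(6*3) = 0*18 = 0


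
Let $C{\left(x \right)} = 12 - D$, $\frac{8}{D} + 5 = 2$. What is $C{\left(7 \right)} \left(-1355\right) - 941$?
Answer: $- \frac{62443}{3} \approx -20814.0$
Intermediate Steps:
$D = - \frac{8}{3}$ ($D = \frac{8}{-5 + 2} = \frac{8}{-3} = 8 \left(- \frac{1}{3}\right) = - \frac{8}{3} \approx -2.6667$)
$C{\left(x \right)} = \frac{44}{3}$ ($C{\left(x \right)} = 12 - - \frac{8}{3} = 12 + \frac{8}{3} = \frac{44}{3}$)
$C{\left(7 \right)} \left(-1355\right) - 941 = \frac{44}{3} \left(-1355\right) - 941 = - \frac{59620}{3} - 941 = - \frac{62443}{3}$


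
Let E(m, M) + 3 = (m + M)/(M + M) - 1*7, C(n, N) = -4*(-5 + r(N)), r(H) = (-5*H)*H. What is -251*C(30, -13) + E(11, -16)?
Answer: -27309115/32 ≈ -8.5341e+5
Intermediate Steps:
r(H) = -5*H²
C(n, N) = 20 + 20*N² (C(n, N) = -4*(-5 - 5*N²) = 20 + 20*N²)
E(m, M) = -10 + (M + m)/(2*M) (E(m, M) = -3 + ((m + M)/(M + M) - 1*7) = -3 + ((M + m)/((2*M)) - 7) = -3 + ((M + m)*(1/(2*M)) - 7) = -3 + ((M + m)/(2*M) - 7) = -3 + (-7 + (M + m)/(2*M)) = -10 + (M + m)/(2*M))
-251*C(30, -13) + E(11, -16) = -251*(20 + 20*(-13)²) + (½)*(11 - 19*(-16))/(-16) = -251*(20 + 20*169) + (½)*(-1/16)*(11 + 304) = -251*(20 + 3380) + (½)*(-1/16)*315 = -251*3400 - 315/32 = -853400 - 315/32 = -27309115/32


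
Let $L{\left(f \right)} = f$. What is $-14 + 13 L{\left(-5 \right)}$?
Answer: $-79$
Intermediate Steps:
$-14 + 13 L{\left(-5 \right)} = -14 + 13 \left(-5\right) = -14 - 65 = -79$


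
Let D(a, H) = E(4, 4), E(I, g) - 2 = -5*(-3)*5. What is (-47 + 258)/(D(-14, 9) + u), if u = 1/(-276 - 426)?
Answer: 148122/54053 ≈ 2.7403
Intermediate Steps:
E(I, g) = 77 (E(I, g) = 2 - 5*(-3)*5 = 2 + 15*5 = 2 + 75 = 77)
D(a, H) = 77
u = -1/702 (u = 1/(-702) = -1/702 ≈ -0.0014245)
(-47 + 258)/(D(-14, 9) + u) = (-47 + 258)/(77 - 1/702) = 211/(54053/702) = 211*(702/54053) = 148122/54053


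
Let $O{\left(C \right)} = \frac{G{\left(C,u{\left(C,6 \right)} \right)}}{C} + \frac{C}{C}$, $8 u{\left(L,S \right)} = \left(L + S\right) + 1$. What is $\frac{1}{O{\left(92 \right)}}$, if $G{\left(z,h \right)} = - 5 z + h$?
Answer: $- \frac{736}{2845} \approx -0.2587$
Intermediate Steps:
$u{\left(L,S \right)} = \frac{1}{8} + \frac{L}{8} + \frac{S}{8}$ ($u{\left(L,S \right)} = \frac{\left(L + S\right) + 1}{8} = \frac{1 + L + S}{8} = \frac{1}{8} + \frac{L}{8} + \frac{S}{8}$)
$G{\left(z,h \right)} = h - 5 z$
$O{\left(C \right)} = 1 + \frac{\frac{7}{8} - \frac{39 C}{8}}{C}$ ($O{\left(C \right)} = \frac{\left(\frac{1}{8} + \frac{C}{8} + \frac{1}{8} \cdot 6\right) - 5 C}{C} + \frac{C}{C} = \frac{\left(\frac{1}{8} + \frac{C}{8} + \frac{3}{4}\right) - 5 C}{C} + 1 = \frac{\left(\frac{7}{8} + \frac{C}{8}\right) - 5 C}{C} + 1 = \frac{\frac{7}{8} - \frac{39 C}{8}}{C} + 1 = 1 + \frac{\frac{7}{8} - \frac{39 C}{8}}{C}$)
$\frac{1}{O{\left(92 \right)}} = \frac{1}{\frac{1}{8} \cdot \frac{1}{92} \left(7 - 2852\right)} = \frac{1}{\frac{1}{8} \cdot \frac{1}{92} \left(-2845\right)} = \frac{1}{- \frac{2845}{736}} = - \frac{736}{2845}$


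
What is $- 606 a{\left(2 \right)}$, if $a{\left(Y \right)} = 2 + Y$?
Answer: $-2424$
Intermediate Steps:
$- 606 a{\left(2 \right)} = - 606 \left(2 + 2\right) = \left(-606\right) 4 = -2424$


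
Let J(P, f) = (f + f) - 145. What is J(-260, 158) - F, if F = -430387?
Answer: 430558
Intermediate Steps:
J(P, f) = -145 + 2*f (J(P, f) = 2*f - 145 = -145 + 2*f)
J(-260, 158) - F = (-145 + 2*158) - 1*(-430387) = (-145 + 316) + 430387 = 171 + 430387 = 430558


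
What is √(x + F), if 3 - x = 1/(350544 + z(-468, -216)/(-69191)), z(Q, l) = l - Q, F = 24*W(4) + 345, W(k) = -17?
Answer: I*√8824204443732724594443/12127244826 ≈ 7.746*I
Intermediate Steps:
F = -63 (F = 24*(-17) + 345 = -408 + 345 = -63)
x = 72763399765/24254489652 (x = 3 - 1/(350544 + (-216 - 1*(-468))/(-69191)) = 3 - 1/(350544 + (-216 + 468)*(-1/69191)) = 3 - 1/(350544 + 252*(-1/69191)) = 3 - 1/(350544 - 252/69191) = 3 - 1/24254489652/69191 = 3 - 1*69191/24254489652 = 3 - 69191/24254489652 = 72763399765/24254489652 ≈ 3.0000)
√(x + F) = √(72763399765/24254489652 - 63) = √(-1455269448311/24254489652) = I*√8824204443732724594443/12127244826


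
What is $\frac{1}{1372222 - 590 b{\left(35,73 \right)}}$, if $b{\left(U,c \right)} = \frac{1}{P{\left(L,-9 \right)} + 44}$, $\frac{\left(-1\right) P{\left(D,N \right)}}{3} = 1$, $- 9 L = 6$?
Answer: $\frac{41}{56260512} \approx 7.2875 \cdot 10^{-7}$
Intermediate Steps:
$L = - \frac{2}{3}$ ($L = \left(- \frac{1}{9}\right) 6 = - \frac{2}{3} \approx -0.66667$)
$P{\left(D,N \right)} = -3$ ($P{\left(D,N \right)} = \left(-3\right) 1 = -3$)
$b{\left(U,c \right)} = \frac{1}{41}$ ($b{\left(U,c \right)} = \frac{1}{-3 + 44} = \frac{1}{41}$)
$\frac{1}{1372222 - 590 b{\left(35,73 \right)}} = \frac{1}{1372222 - \frac{590}{41}} = \frac{1}{\frac{56260512}{41}} = \frac{41}{56260512}$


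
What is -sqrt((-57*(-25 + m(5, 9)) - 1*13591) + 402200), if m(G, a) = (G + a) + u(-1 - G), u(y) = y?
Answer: -sqrt(389578) ≈ -624.16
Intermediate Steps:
m(G, a) = -1 + a (m(G, a) = (G + a) + (-1 - G) = -1 + a)
-sqrt((-57*(-25 + m(5, 9)) - 1*13591) + 402200) = -sqrt((-57*(-25 + (-1 + 9)) - 1*13591) + 402200) = -sqrt((-57*(-25 + 8) - 13591) + 402200) = -sqrt((-57*(-17) - 13591) + 402200) = -sqrt((969 - 13591) + 402200) = -sqrt(-12622 + 402200) = -sqrt(389578)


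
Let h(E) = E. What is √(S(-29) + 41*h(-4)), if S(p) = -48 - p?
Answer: I*√183 ≈ 13.528*I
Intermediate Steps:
√(S(-29) + 41*h(-4)) = √((-48 - 1*(-29)) + 41*(-4)) = √((-48 + 29) - 164) = √(-19 - 164) = √(-183) = I*√183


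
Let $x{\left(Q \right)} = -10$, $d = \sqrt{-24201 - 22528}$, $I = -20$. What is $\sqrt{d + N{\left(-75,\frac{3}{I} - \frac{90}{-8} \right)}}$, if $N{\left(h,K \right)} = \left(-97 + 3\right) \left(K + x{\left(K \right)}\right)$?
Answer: $\frac{\sqrt{-2585 + 25 i \sqrt{46729}}}{5} \approx 8.2531 + 13.096 i$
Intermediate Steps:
$d = i \sqrt{46729}$ ($d = \sqrt{-46729} = i \sqrt{46729} \approx 216.17 i$)
$N{\left(h,K \right)} = 940 - 94 K$ ($N{\left(h,K \right)} = \left(-97 + 3\right) \left(K - 10\right) = - 94 \left(-10 + K\right) = 940 - 94 K$)
$\sqrt{d + N{\left(-75,\frac{3}{I} - \frac{90}{-8} \right)}} = \sqrt{i \sqrt{46729} + \left(940 - 94 \left(\frac{3}{-20} - \frac{90}{-8}\right)\right)} = \sqrt{i \sqrt{46729} + \left(940 - 94 \left(3 \left(- \frac{1}{20}\right) - - \frac{45}{4}\right)\right)} = \sqrt{i \sqrt{46729} + \left(940 - 94 \left(- \frac{3}{20} + \frac{45}{4}\right)\right)} = \sqrt{i \sqrt{46729} + \left(940 - \frac{5217}{5}\right)} = \sqrt{i \sqrt{46729} - \frac{517}{5}} = \sqrt{- \frac{517}{5} + i \sqrt{46729}}$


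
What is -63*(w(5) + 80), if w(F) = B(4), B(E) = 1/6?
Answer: -10101/2 ≈ -5050.5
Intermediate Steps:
B(E) = 1/6
w(F) = 1/6
-63*(w(5) + 80) = -63*(1/6 + 80) = -63*481/6 = -10101/2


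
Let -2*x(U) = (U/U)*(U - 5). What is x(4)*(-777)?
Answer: -777/2 ≈ -388.50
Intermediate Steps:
x(U) = 5/2 - U/2 (x(U) = -U/U*(U - 5)/2 = -(-5 + U)/2 = 5/2 - U/2)
x(4)*(-777) = (5/2 - ½*4)*(-777) = (5/2 - 2)*(-777) = (½)*(-777) = -777/2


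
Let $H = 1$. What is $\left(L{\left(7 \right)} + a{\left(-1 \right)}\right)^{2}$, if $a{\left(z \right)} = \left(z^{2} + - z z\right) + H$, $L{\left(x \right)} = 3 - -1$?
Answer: $25$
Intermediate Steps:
$L{\left(x \right)} = 4$ ($L{\left(x \right)} = 3 + 1 = 4$)
$a{\left(z \right)} = 1$ ($a{\left(z \right)} = \left(z^{2} + - z z\right) + 1 = \left(z^{2} - z^{2}\right) + 1 = 0 + 1 = 1$)
$\left(L{\left(7 \right)} + a{\left(-1 \right)}\right)^{2} = \left(4 + 1\right)^{2} = 5^{2} = 25$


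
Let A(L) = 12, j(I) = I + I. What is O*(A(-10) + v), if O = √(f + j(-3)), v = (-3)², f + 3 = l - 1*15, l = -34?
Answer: 21*I*√58 ≈ 159.93*I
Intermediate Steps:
j(I) = 2*I
f = -52 (f = -3 + (-34 - 1*15) = -3 + (-34 - 15) = -3 - 49 = -52)
v = 9
O = I*√58 (O = √(-52 + 2*(-3)) = √(-52 - 6) = √(-58) = I*√58 ≈ 7.6158*I)
O*(A(-10) + v) = (I*√58)*(12 + 9) = (I*√58)*21 = 21*I*√58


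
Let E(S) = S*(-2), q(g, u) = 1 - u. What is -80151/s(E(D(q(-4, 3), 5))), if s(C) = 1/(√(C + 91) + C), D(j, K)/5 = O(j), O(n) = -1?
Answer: -801510 - 80151*√101 ≈ -1.6070e+6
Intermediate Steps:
D(j, K) = -5 (D(j, K) = 5*(-1) = -5)
E(S) = -2*S
s(C) = 1/(C + √(91 + C)) (s(C) = 1/(√(91 + C) + C) = 1/(C + √(91 + C)))
-80151/s(E(D(q(-4, 3), 5))) = -(801510 + 80151*√(91 - 2*(-5))) = -(801510 + 80151*√(91 + 10)) = -(801510 + 80151*√101) = -80151*(10 + √101) = -801510 - 80151*√101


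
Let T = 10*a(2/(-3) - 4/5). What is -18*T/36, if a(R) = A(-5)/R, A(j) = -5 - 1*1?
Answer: -225/11 ≈ -20.455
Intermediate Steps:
A(j) = -6 (A(j) = -5 - 1 = -6)
a(R) = -6/R
T = 450/11 (T = 10*(-6/(2/(-3) - 4/5)) = 10*(-6/(2*(-⅓) - 4*⅕)) = 10*(-6/(-⅔ - ⅘)) = 10*(-6/(-22/15)) = 10*(-6*(-15/22)) = 10*(45/11) = 450/11 ≈ 40.909)
-18*T/36 = -18*450/11/36 = -8100/11*1/36 = -225/11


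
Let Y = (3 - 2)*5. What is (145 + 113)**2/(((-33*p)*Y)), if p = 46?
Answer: -11094/1265 ≈ -8.7700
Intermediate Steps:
Y = 5 (Y = 1*5 = 5)
(145 + 113)**2/(((-33*p)*Y)) = (145 + 113)**2/((-33*46*5)) = 258**2/((-1518*5)) = 66564/(-7590) = 66564*(-1/7590) = -11094/1265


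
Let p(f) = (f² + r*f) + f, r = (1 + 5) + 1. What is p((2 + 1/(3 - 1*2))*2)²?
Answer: 7056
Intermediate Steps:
r = 7 (r = 6 + 1 = 7)
p(f) = f² + 8*f (p(f) = (f² + 7*f) + f = f² + 8*f)
p((2 + 1/(3 - 1*2))*2)² = (((2 + 1/(3 - 1*2))*2)*(8 + (2 + 1/(3 - 1*2))*2))² = (((2 + 1/(3 - 2))*2)*(8 + (2 + 1/(3 - 2))*2))² = (((2 + 1/1)*2)*(8 + (2 + 1/1)*2))² = (((2 + 1)*2)*(8 + (2 + 1)*2))² = ((3*2)*(8 + 3*2))² = (6*(8 + 6))² = (6*14)² = 84² = 7056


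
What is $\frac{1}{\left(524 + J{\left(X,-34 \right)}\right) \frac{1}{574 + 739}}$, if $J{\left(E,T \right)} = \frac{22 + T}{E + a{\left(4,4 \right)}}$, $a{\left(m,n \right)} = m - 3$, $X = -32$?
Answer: $\frac{40703}{16256} \approx 2.5039$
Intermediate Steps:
$a{\left(m,n \right)} = -3 + m$
$J{\left(E,T \right)} = \frac{22 + T}{1 + E}$ ($J{\left(E,T \right)} = \frac{22 + T}{E + \left(-3 + 4\right)} = \frac{22 + T}{E + 1} = \frac{22 + T}{1 + E}$)
$\frac{1}{\left(524 + J{\left(X,-34 \right)}\right) \frac{1}{574 + 739}} = \frac{1}{\left(524 + \frac{22 - 34}{1 - 32}\right) \frac{1}{574 + 739}} = \frac{1}{\left(524 + \frac{1}{-31} \left(-12\right)\right) \frac{1}{1313}} = \frac{1}{\left(524 - - \frac{12}{31}\right) \frac{1}{1313}} = \frac{1}{\left(524 + \frac{12}{31}\right) \frac{1}{1313}} = \frac{1}{\frac{16256}{31} \cdot \frac{1}{1313}} = \frac{1}{\frac{16256}{40703}} = \frac{40703}{16256}$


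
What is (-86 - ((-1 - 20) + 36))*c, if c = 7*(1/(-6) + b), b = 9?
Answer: -37471/6 ≈ -6245.2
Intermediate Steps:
c = 371/6 (c = 7*(1/(-6) + 9) = 7*(-⅙ + 9) = 7*(53/6) = 371/6 ≈ 61.833)
(-86 - ((-1 - 20) + 36))*c = (-86 - ((-1 - 20) + 36))*(371/6) = (-86 - (-21 + 36))*(371/6) = (-86 - 1*15)*(371/6) = (-86 - 15)*(371/6) = -101*371/6 = -37471/6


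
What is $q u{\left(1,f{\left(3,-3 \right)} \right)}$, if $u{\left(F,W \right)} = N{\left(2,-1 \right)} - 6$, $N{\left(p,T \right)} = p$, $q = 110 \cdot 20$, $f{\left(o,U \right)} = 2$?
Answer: $-8800$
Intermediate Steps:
$q = 2200$
$u{\left(F,W \right)} = -4$ ($u{\left(F,W \right)} = 2 - 6 = -4$)
$q u{\left(1,f{\left(3,-3 \right)} \right)} = 2200 \left(-4\right) = -8800$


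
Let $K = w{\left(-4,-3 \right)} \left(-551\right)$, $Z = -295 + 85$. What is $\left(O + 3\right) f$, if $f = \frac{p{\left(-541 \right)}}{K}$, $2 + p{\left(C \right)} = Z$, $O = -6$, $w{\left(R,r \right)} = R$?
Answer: $\frac{159}{551} \approx 0.28857$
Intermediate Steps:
$Z = -210$
$K = 2204$ ($K = \left(-4\right) \left(-551\right) = 2204$)
$p{\left(C \right)} = -212$ ($p{\left(C \right)} = -2 - 210 = -212$)
$f = - \frac{53}{551}$ ($f = - \frac{212}{2204} = \left(-212\right) \frac{1}{2204} = - \frac{53}{551} \approx -0.096189$)
$\left(O + 3\right) f = \left(-6 + 3\right) \left(- \frac{53}{551}\right) = \left(-3\right) \left(- \frac{53}{551}\right) = \frac{159}{551}$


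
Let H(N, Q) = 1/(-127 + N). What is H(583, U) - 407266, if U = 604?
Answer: -185713295/456 ≈ -4.0727e+5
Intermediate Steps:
H(583, U) - 407266 = 1/(-127 + 583) - 407266 = 1/456 - 407266 = -185713295/456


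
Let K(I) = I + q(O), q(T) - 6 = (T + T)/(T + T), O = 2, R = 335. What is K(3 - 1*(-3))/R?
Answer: 13/335 ≈ 0.038806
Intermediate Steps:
q(T) = 7 (q(T) = 6 + (T + T)/(T + T) = 6 + (2*T)/((2*T)) = 6 + (2*T)*(1/(2*T)) = 6 + 1 = 7)
K(I) = 7 + I (K(I) = I + 7 = 7 + I)
K(3 - 1*(-3))/R = (7 + (3 - 1*(-3)))/335 = (7 + (3 + 3))*(1/335) = (7 + 6)*(1/335) = 13*(1/335) = 13/335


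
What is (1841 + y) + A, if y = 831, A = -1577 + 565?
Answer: 1660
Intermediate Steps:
A = -1012
(1841 + y) + A = (1841 + 831) - 1012 = 2672 - 1012 = 1660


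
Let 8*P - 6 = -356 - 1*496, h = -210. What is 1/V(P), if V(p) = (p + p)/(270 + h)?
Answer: -40/141 ≈ -0.28369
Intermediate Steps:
P = -423/4 (P = ¾ + (-356 - 1*496)/8 = ¾ + (-356 - 496)/8 = ¾ + (⅛)*(-852) = ¾ - 213/2 = -423/4 ≈ -105.75)
V(p) = p/30 (V(p) = (p + p)/(270 - 210) = (2*p)/60 = (2*p)*(1/60) = p/30)
1/V(P) = 1/((1/30)*(-423/4)) = 1/(-141/40) = -40/141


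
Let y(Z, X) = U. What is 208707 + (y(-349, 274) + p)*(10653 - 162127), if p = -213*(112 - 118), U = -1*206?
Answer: -162171421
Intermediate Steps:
U = -206
y(Z, X) = -206
p = 1278 (p = -213*(-6) = 1278)
208707 + (y(-349, 274) + p)*(10653 - 162127) = 208707 + (-206 + 1278)*(10653 - 162127) = 208707 + 1072*(-151474) = 208707 - 162380128 = -162171421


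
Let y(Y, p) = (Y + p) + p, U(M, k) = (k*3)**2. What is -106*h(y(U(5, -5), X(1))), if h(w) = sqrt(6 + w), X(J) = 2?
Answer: -106*sqrt(235) ≈ -1624.9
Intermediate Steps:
U(M, k) = 9*k**2 (U(M, k) = (3*k)**2 = 9*k**2)
y(Y, p) = Y + 2*p
-106*h(y(U(5, -5), X(1))) = -106*sqrt(6 + (9*(-5)**2 + 2*2)) = -106*sqrt(6 + (9*25 + 4)) = -106*sqrt(6 + (225 + 4)) = -106*sqrt(6 + 229) = -106*sqrt(235)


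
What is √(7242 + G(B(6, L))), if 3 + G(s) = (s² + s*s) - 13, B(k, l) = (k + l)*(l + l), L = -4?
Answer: √7738 ≈ 87.966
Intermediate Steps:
B(k, l) = 2*l*(k + l) (B(k, l) = (k + l)*(2*l) = 2*l*(k + l))
G(s) = -16 + 2*s² (G(s) = -3 + ((s² + s*s) - 13) = -3 + ((s² + s²) - 13) = -3 + (2*s² - 13) = -3 + (-13 + 2*s²) = -16 + 2*s²)
√(7242 + G(B(6, L))) = √(7242 + (-16 + 2*(2*(-4)*(6 - 4))²)) = √(7242 + (-16 + 2*(2*(-4)*2)²)) = √(7242 + (-16 + 2*(-16)²)) = √(7242 + (-16 + 2*256)) = √(7242 + (-16 + 512)) = √(7242 + 496) = √7738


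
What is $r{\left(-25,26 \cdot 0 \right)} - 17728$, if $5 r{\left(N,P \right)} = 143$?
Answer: $- \frac{88497}{5} \approx -17699.0$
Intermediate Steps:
$r{\left(N,P \right)} = \frac{143}{5}$ ($r{\left(N,P \right)} = \frac{1}{5} \cdot 143 = \frac{143}{5}$)
$r{\left(-25,26 \cdot 0 \right)} - 17728 = \frac{143}{5} - 17728 = - \frac{88497}{5}$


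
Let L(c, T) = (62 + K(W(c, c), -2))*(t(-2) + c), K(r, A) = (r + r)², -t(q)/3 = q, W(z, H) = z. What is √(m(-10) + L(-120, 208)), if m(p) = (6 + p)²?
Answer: 2*I*√1643363 ≈ 2563.9*I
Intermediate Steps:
t(q) = -3*q
K(r, A) = 4*r² (K(r, A) = (2*r)² = 4*r²)
L(c, T) = (6 + c)*(62 + 4*c²) (L(c, T) = (62 + 4*c²)*(-3*(-2) + c) = (62 + 4*c²)*(6 + c) = (6 + c)*(62 + 4*c²))
√(m(-10) + L(-120, 208)) = √((6 - 10)² + (372 + 4*(-120)³ + 24*(-120)² + 62*(-120))) = √((-4)² + (372 + 4*(-1728000) + 24*14400 - 7440)) = √(16 + (372 - 6912000 + 345600 - 7440)) = √(16 - 6573468) = √(-6573452) = 2*I*√1643363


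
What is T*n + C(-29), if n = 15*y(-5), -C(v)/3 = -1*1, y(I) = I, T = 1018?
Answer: -76347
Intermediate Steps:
C(v) = 3 (C(v) = -(-3) = -3*(-1) = 3)
n = -75 (n = 15*(-5) = -75)
T*n + C(-29) = 1018*(-75) + 3 = -76350 + 3 = -76347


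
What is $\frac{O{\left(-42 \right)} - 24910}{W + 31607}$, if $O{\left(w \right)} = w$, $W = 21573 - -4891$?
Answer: $- \frac{24952}{58071} \approx -0.42968$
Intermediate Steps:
$W = 26464$ ($W = 21573 + 4891 = 26464$)
$\frac{O{\left(-42 \right)} - 24910}{W + 31607} = \frac{-42 - 24910}{26464 + 31607} = - \frac{24952}{58071}$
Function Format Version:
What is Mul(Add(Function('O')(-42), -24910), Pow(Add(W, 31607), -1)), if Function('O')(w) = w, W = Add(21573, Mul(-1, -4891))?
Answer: Rational(-24952, 58071) ≈ -0.42968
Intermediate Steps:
W = 26464 (W = Add(21573, 4891) = 26464)
Mul(Add(Function('O')(-42), -24910), Pow(Add(W, 31607), -1)) = Mul(Add(-42, -24910), Pow(Add(26464, 31607), -1)) = Mul(-24952, Pow(58071, -1)) = Mul(-24952, Rational(1, 58071)) = Rational(-24952, 58071)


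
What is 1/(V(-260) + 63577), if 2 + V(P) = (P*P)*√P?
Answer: 2543/47687175225 - 5408*I*√65/47687175225 ≈ 5.3327e-8 - 9.1431e-7*I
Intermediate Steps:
V(P) = -2 + P^(5/2) (V(P) = -2 + (P*P)*√P = -2 + P²*√P = -2 + P^(5/2))
1/(V(-260) + 63577) = 1/((-2 + (-260)^(5/2)) + 63577) = 1/((-2 + 135200*I*√65) + 63577) = 1/(63575 + 135200*I*√65)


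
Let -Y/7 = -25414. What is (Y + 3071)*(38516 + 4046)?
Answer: 7702402578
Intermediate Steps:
Y = 177898 (Y = -7*(-25414) = 177898)
(Y + 3071)*(38516 + 4046) = (177898 + 3071)*(38516 + 4046) = 180969*42562 = 7702402578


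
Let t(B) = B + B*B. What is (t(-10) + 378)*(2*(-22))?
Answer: -20592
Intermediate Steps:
t(B) = B + B²
(t(-10) + 378)*(2*(-22)) = (-10*(1 - 10) + 378)*(2*(-22)) = (-10*(-9) + 378)*(-44) = (90 + 378)*(-44) = 468*(-44) = -20592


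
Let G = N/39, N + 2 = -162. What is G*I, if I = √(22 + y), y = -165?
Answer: -164*I*√143/39 ≈ -50.286*I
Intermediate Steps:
N = -164 (N = -2 - 162 = -164)
G = -164/39 ≈ -4.2051
I = I*√143 (I = √(22 - 165) = √(-143) = I*√143 ≈ 11.958*I)
G*I = -164*I*√143/39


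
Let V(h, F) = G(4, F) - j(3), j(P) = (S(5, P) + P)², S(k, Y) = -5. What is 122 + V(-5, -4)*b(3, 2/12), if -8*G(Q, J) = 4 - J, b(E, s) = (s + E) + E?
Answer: 547/6 ≈ 91.167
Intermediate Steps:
j(P) = (-5 + P)²
b(E, s) = s + 2*E (b(E, s) = (E + s) + E = s + 2*E)
G(Q, J) = -½ + J/8 (G(Q, J) = -(4 - J)/8 = -½ + J/8)
V(h, F) = -9/2 + F/8 (V(h, F) = (-½ + F/8) - (-5 + 3)² = (-½ + F/8) - 1*(-2)² = (-½ + F/8) - 1*4 = (-½ + F/8) - 4 = -9/2 + F/8)
122 + V(-5, -4)*b(3, 2/12) = 122 + (-9/2 + (⅛)*(-4))*(2/12 + 2*3) = 122 + (-9/2 - ½)*(2*(1/12) + 6) = 122 - 5*(⅙ + 6) = 122 - 5*37/6 = 122 - 185/6 = 547/6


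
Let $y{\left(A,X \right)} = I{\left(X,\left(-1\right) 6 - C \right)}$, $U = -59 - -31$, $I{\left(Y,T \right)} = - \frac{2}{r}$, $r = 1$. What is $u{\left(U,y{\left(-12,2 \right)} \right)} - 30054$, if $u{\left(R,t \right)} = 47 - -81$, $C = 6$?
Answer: $-29926$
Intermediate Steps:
$I{\left(Y,T \right)} = -2$ ($I{\left(Y,T \right)} = - \frac{2}{1} = \left(-2\right) 1 = -2$)
$U = -28$ ($U = -59 + 31 = -28$)
$y{\left(A,X \right)} = -2$
$u{\left(R,t \right)} = 128$ ($u{\left(R,t \right)} = 47 + 81 = 128$)
$u{\left(U,y{\left(-12,2 \right)} \right)} - 30054 = 128 - 30054 = -29926$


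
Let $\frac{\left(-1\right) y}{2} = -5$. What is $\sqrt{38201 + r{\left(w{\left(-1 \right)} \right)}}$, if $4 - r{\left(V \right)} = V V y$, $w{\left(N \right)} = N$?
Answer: $\sqrt{38195} \approx 195.44$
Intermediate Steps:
$y = 10$ ($y = \left(-2\right) \left(-5\right) = 10$)
$r{\left(V \right)} = 4 - 10 V^{2}$ ($r{\left(V \right)} = 4 - V V 10 = 4 - V^{2} \cdot 10 = 4 - 10 V^{2}$)
$\sqrt{38201 + r{\left(w{\left(-1 \right)} \right)}} = \sqrt{38201 + \left(4 - 10 \left(-1\right)^{2}\right)} = \sqrt{38201 + \left(4 - 10\right)} = \sqrt{38201 - 6} = \sqrt{38195}$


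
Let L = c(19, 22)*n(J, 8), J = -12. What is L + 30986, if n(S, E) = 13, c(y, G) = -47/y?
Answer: 588123/19 ≈ 30954.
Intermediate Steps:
L = -611/19 (L = -47/19*13 = -611/19 ≈ -32.158)
L + 30986 = -611/19 + 30986 = 588123/19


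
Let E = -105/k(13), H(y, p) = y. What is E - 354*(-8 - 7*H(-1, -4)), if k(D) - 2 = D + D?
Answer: 1401/4 ≈ 350.25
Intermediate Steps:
k(D) = 2 + 2*D (k(D) = 2 + (D + D) = 2 + 2*D)
E = -15/4 (E = -105/(2 + 2*13) = -105/(2 + 26) = -105/28 = -105*1/28 = -15/4 ≈ -3.7500)
E - 354*(-8 - 7*H(-1, -4)) = -15/4 - 354*(-8 - 7*(-1)) = -15/4 - 354*(-8 + 7) = -15/4 - 354*(-1) = -15/4 + 354 = 1401/4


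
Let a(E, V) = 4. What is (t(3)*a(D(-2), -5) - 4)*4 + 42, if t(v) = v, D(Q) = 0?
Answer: 74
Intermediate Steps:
(t(3)*a(D(-2), -5) - 4)*4 + 42 = (3*4 - 4)*4 + 42 = (12 - 4)*4 + 42 = 8*4 + 42 = 32 + 42 = 74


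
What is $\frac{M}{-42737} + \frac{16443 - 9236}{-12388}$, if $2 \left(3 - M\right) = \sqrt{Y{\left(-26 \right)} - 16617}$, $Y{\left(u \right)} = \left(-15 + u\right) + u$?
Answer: $- \frac{308042723}{529425956} + \frac{i \sqrt{4171}}{42737} \approx -0.58184 + 0.0015112 i$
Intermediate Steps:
$Y{\left(u \right)} = -15 + 2 u$
$M = 3 - i \sqrt{4171}$ ($M = 3 - \frac{\sqrt{\left(-15 + 2 \left(-26\right)\right) - 16617}}{2} = 3 - \frac{\sqrt{\left(-15 - 52\right) - 16617}}{2} = 3 - \frac{\sqrt{-67 - 16617}}{2} = 3 - \frac{\sqrt{-16684}}{2} = 3 - \frac{2 i \sqrt{4171}}{2} = 3 - i \sqrt{4171} \approx 3.0 - 64.583 i$)
$\frac{M}{-42737} + \frac{16443 - 9236}{-12388} = \frac{3 - i \sqrt{4171}}{-42737} + \frac{16443 - 9236}{-12388} = \left(3 - i \sqrt{4171}\right) \left(- \frac{1}{42737}\right) + \left(16443 - 9236\right) \left(- \frac{1}{12388}\right) = \left(- \frac{3}{42737} + \frac{i \sqrt{4171}}{42737}\right) + 7207 \left(- \frac{1}{12388}\right) = \left(- \frac{3}{42737} + \frac{i \sqrt{4171}}{42737}\right) - \frac{7207}{12388} = - \frac{308042723}{529425956} + \frac{i \sqrt{4171}}{42737}$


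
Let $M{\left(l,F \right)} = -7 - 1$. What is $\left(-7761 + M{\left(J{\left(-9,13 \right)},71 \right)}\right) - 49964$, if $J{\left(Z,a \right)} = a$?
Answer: $-57733$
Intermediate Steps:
$M{\left(l,F \right)} = -8$ ($M{\left(l,F \right)} = -7 - 1 = -8$)
$\left(-7761 + M{\left(J{\left(-9,13 \right)},71 \right)}\right) - 49964 = \left(-7761 - 8\right) - 49964 = -7769 - 49964 = -57733$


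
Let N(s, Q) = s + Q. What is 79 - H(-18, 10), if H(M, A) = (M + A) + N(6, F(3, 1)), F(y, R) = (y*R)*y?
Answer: 72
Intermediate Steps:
F(y, R) = R*y**2 (F(y, R) = (R*y)*y = R*y**2)
N(s, Q) = Q + s
H(M, A) = 15 + A + M (H(M, A) = (M + A) + (1*3**2 + 6) = (A + M) + (1*9 + 6) = (A + M) + (9 + 6) = (A + M) + 15 = 15 + A + M)
79 - H(-18, 10) = 79 - (15 + 10 - 18) = 79 - 1*7 = 79 - 7 = 72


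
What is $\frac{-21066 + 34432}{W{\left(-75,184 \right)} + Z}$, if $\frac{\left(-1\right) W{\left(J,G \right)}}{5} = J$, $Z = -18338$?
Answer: $- \frac{13366}{17963} \approx -0.74409$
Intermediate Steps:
$W{\left(J,G \right)} = - 5 J$
$\frac{-21066 + 34432}{W{\left(-75,184 \right)} + Z} = \frac{-21066 + 34432}{\left(-5\right) \left(-75\right) - 18338} = \frac{13366}{375 - 18338} = \frac{13366}{-17963} = 13366 \left(- \frac{1}{17963}\right) = - \frac{13366}{17963}$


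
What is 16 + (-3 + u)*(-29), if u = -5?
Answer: 248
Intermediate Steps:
16 + (-3 + u)*(-29) = 16 + (-3 - 5)*(-29) = 16 - 8*(-29) = 16 + 232 = 248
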